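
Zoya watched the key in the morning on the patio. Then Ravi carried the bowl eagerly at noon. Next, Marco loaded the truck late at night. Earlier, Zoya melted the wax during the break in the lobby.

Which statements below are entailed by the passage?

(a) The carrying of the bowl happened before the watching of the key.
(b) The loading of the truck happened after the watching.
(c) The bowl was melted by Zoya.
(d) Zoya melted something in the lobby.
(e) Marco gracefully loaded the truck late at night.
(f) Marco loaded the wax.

(a) Not entailed — the narrative places the watching before the carrying, not after.
(b) Entailed — the narrative places the watching before the loading.
(c) Not entailed — Zoya melted the wax, not the bowl; the bowl belongs to the carrying event.
(d) Entailed — every conjunct here is already in the original melting event.
(e) Not entailed — 'gracefully' adds information not in the original event.
(f) Not entailed — Marco loaded the truck, not the wax; the wax belongs to the melting event.

(b), (d)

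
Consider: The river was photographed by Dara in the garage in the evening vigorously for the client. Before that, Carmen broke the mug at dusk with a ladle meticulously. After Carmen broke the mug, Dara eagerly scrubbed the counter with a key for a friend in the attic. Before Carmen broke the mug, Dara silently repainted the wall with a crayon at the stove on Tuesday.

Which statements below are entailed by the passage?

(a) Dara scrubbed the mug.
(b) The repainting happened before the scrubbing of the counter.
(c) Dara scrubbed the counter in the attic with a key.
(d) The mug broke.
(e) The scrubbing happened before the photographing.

(a) Not entailed — Dara scrubbed the counter, not the mug; the mug belongs to the breaking event.
(b) Entailed — the narrative places the repainting before the scrubbing.
(c) Entailed — dropping 'eagerly', 'for a friend' leaves a sub-description the original still satisfies.
(d) Entailed — 'Carmen broke the mug' is causative; it entails the inchoative 'the mug broke'.
(e) Not entailed — the narrative doesn't order the scrubbing relative to the photographing.

(b), (c), (d)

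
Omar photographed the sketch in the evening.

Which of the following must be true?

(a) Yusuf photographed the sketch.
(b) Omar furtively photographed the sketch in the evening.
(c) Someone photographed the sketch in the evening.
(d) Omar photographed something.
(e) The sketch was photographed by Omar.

(c), (d), (e)

(a) Not entailed — the passage has Omar photographing the sketch, not Yusuf.
(b) Not entailed — 'furtively' adds information not in the original event.
(c) Entailed — generalizing the agent leaves a sub-description the original still satisfies.
(d) Entailed — every conjunct here is already in the original photographing event.
(e) Entailed — dropping 'in the evening' leaves a sub-description the original still satisfies.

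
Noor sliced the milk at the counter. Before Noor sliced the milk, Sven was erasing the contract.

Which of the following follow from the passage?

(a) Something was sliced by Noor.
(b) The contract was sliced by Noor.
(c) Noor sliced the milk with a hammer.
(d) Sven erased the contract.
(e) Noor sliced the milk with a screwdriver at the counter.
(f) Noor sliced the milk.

(a), (f)

(a) Entailed — the original entails any weakening of itself; this just drops 'at the counter' and generalizes the patient.
(b) Not entailed — Noor sliced the milk, not the contract; the contract belongs to the erasing event.
(c) Not entailed — 'with a hammer' adds information not in the original event.
(d) Not entailed — 'was erasing' is progressive on an accomplishment; it does not entail the completed 'erased'.
(e) Not entailed — 'with a screwdriver' adds information not in the original event.
(f) Entailed — every conjunct here is already in the original slicing event.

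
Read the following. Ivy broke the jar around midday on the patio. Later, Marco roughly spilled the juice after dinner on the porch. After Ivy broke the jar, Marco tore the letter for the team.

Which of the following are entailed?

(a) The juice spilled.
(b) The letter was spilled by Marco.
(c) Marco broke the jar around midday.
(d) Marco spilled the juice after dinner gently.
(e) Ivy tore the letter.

(a)

(a) Entailed — 'Marco spilled the juice' is causative; it entails the inchoative 'the juice spilled'.
(b) Not entailed — Marco spilled the juice, not the letter; the letter belongs to the tearing event.
(c) Not entailed — the passage has Ivy breaking the jar, not Marco.
(d) Not entailed — 'gently' adds a manner not in (and inconsistent with) the original.
(e) Not entailed — the passage has Marco tearing the letter, not Ivy.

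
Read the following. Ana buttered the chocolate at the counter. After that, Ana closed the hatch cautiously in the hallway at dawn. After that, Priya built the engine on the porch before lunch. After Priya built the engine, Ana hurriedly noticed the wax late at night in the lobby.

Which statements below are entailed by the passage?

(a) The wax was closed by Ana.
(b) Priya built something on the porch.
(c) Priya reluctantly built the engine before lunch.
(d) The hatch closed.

(b), (d)

(a) Not entailed — Ana closed the hatch, not the wax; the wax belongs to the noticing event.
(b) Entailed — this follows by dropping conjuncts from the building event's description.
(c) Not entailed — 'reluctantly' adds information not in the original event.
(d) Entailed — 'Ana closed the hatch' is causative; it entails the inchoative 'the hatch closed'.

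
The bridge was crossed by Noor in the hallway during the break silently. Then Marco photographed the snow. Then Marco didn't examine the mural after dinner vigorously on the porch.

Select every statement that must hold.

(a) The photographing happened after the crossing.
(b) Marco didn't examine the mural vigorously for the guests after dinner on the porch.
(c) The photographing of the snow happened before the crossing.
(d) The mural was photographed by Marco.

(a) Entailed — the narrative places the crossing before the photographing.
(b) Entailed — under negation, adding a further restriction is entailed: if no such examining event occurred, none occurred for the guests either.
(c) Not entailed — the narrative places the crossing before the photographing, not after.
(d) Not entailed — Marco photographed the snow, not the mural; the mural belongs to the examining event.

(a), (b)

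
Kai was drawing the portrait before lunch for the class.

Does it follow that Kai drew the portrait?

'was drawing' is progressive; for an accomplishment like 'draw the portrait', it doesn't entail completion.

no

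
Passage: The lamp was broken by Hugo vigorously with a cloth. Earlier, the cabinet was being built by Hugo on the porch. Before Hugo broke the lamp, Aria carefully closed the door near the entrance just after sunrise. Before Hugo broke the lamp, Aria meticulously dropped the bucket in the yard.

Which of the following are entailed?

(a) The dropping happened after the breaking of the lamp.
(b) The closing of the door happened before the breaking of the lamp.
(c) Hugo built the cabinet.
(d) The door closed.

(a) Not entailed — the narrative places the dropping before the breaking, not after.
(b) Entailed — the narrative places the closing before the breaking.
(c) Not entailed — 'was building' is progressive on an accomplishment; it does not entail the completed 'built'.
(d) Entailed — 'Aria closed the door' is causative; it entails the inchoative 'the door closed'.

(b), (d)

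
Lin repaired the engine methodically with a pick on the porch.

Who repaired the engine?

Lin

'Lin' marks the agent of the repairing event.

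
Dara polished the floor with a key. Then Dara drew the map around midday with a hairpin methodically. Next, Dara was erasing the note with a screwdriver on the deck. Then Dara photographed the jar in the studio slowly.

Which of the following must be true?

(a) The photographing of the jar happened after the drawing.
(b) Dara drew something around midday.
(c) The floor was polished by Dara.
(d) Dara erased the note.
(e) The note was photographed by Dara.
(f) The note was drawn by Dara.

(a), (b), (c)

(a) Entailed — the narrative places the drawing before the photographing.
(b) Entailed — dropping 'with a hairpin', 'methodically' and generalizing the patient leaves a sub-description the original still satisfies.
(c) Entailed — every conjunct here is already in the original polishing event.
(d) Not entailed — 'was erasing' is progressive on an accomplishment; it does not entail the completed 'erased'.
(e) Not entailed — Dara photographed the jar, not the note; the note belongs to the erasing event.
(f) Not entailed — Dara drew the map, not the note; the note belongs to the erasing event.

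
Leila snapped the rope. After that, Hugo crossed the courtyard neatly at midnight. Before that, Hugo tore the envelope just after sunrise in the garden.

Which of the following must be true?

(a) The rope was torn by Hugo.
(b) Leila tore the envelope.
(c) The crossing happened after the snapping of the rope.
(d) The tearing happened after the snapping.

(c)

(a) Not entailed — Hugo tore the envelope, not the rope; the rope belongs to the snapping event.
(b) Not entailed — the passage has Hugo tearing the envelope, not Leila.
(c) Entailed — the narrative places the snapping before the crossing.
(d) Not entailed — the narrative doesn't order the snapping relative to the tearing.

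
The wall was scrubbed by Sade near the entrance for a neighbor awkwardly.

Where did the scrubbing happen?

near the entrance

'near the entrance' marks the location of the scrubbing event.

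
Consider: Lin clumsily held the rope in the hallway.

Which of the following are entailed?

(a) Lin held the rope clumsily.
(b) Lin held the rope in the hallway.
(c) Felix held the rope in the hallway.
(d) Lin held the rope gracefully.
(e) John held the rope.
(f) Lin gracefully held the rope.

(a), (b)

(a) Entailed — the original entails any weakening of itself; this just drops 'in the hallway'.
(b) Entailed — dropping 'clumsily' leaves a sub-description the original still satisfies.
(c) Not entailed — the passage has Lin holding the rope, not Felix.
(d) Not entailed — 'gracefully' adds a manner not in (and inconsistent with) the original.
(e) Not entailed — the passage has Lin holding the rope, not John.
(f) Not entailed — 'gracefully' adds a manner not in (and inconsistent with) the original.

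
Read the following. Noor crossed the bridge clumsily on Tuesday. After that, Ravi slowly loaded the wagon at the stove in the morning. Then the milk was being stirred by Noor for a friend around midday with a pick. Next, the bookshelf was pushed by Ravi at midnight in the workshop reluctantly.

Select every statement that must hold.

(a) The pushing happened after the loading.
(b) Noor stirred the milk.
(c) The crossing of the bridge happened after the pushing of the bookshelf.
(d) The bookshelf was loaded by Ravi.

(a), (b)

(a) Entailed — the narrative places the loading before the pushing.
(b) Entailed — 'stir' is an activity; 'was stirring' entails that some stirring happened, so 'stirred' holds.
(c) Not entailed — the narrative places the crossing before the pushing, not after.
(d) Not entailed — Ravi loaded the wagon, not the bookshelf; the bookshelf belongs to the pushing event.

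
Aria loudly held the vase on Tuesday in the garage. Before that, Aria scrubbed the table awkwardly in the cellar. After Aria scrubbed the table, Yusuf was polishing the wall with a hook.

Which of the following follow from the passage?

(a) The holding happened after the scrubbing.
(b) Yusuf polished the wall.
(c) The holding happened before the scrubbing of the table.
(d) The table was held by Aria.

(a) Entailed — the narrative places the scrubbing before the holding.
(b) Entailed — 'polish' is an activity; 'was polishing' entails that some polishing happened, so 'polished' holds.
(c) Not entailed — the narrative places the scrubbing before the holding, not after.
(d) Not entailed — Aria held the vase, not the table; the table belongs to the scrubbing event.

(a), (b)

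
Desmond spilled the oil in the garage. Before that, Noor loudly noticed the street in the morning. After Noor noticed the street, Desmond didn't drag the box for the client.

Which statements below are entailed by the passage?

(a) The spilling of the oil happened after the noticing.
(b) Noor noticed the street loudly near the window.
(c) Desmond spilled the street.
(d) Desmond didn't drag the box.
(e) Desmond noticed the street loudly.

(a)

(a) Entailed — the narrative places the noticing before the spilling.
(b) Not entailed — 'near the window' adds information not in the original event.
(c) Not entailed — Desmond spilled the oil, not the street; the street belongs to the noticing event.
(d) Not entailed — dropping 'for the client' under negation is not valid — the original leaves open that Desmond dragged the box some other way.
(e) Not entailed — the passage has Noor noticing the street, not Desmond.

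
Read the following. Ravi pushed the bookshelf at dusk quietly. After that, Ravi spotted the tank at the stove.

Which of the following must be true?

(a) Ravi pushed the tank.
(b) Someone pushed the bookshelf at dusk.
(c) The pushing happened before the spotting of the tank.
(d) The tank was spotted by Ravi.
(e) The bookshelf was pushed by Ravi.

(b), (c), (d), (e)

(a) Not entailed — Ravi pushed the bookshelf, not the tank; the tank belongs to the spotting event.
(b) Entailed — this follows by dropping conjuncts from the pushing event's description.
(c) Entailed — the narrative places the pushing before the spotting.
(d) Entailed — dropping 'at the stove' leaves a sub-description the original still satisfies.
(e) Entailed — this follows by dropping conjuncts from the pushing event's description.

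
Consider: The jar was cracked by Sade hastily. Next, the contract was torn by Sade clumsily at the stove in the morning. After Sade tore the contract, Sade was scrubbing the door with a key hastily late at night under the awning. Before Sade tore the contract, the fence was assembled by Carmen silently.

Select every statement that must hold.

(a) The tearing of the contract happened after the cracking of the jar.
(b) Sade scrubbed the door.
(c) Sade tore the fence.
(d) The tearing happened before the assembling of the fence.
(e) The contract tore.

(a), (b), (e)

(a) Entailed — the narrative places the cracking before the tearing.
(b) Entailed — 'scrub' is an activity; 'was scrubbing' entails that some scrubbing happened, so 'scrubbed' holds.
(c) Not entailed — Sade tore the contract, not the fence; the fence belongs to the assembling event.
(d) Not entailed — the narrative places the assembling before the tearing, not after.
(e) Entailed — 'Sade tore the contract' is causative; it entails the inchoative 'the contract tore'.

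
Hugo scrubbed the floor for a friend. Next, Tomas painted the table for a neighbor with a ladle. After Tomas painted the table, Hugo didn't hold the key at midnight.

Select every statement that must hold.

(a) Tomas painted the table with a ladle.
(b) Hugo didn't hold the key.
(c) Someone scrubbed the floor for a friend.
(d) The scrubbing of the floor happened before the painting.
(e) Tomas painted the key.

(a), (c), (d)

(a) Entailed — the original entails any weakening of itself; this just drops 'for a neighbor'.
(b) Not entailed — dropping 'at midnight' under negation is not valid — the original leaves open that Hugo held the key some other way.
(c) Entailed — this follows by dropping conjuncts from the scrubbing event's description.
(d) Entailed — the narrative places the scrubbing before the painting.
(e) Not entailed — Tomas painted the table, not the key; the key belongs to the holding event.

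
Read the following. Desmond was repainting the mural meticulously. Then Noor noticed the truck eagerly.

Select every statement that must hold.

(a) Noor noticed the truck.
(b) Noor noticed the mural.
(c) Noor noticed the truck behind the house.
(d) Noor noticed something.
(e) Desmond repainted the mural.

(a), (d)

(a) Entailed — this follows by dropping conjuncts from the noticing event's description.
(b) Not entailed — Noor noticed the truck, not the mural; the mural belongs to the repainting event.
(c) Not entailed — 'behind the house' adds information not in the original event.
(d) Entailed — this follows by dropping conjuncts from the noticing event's description.
(e) Not entailed — 'was repainting' is progressive on an accomplishment; it does not entail the completed 'repainted'.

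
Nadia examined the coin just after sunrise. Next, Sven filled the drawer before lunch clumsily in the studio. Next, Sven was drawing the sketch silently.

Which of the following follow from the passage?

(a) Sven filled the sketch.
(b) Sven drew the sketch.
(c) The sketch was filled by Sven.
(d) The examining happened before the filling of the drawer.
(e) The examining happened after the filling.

(d)

(a) Not entailed — Sven filled the drawer, not the sketch; the sketch belongs to the drawing event.
(b) Not entailed — 'was drawing' is progressive on an accomplishment; it does not entail the completed 'drew'.
(c) Not entailed — Sven filled the drawer, not the sketch; the sketch belongs to the drawing event.
(d) Entailed — the narrative places the examining before the filling.
(e) Not entailed — the narrative places the examining before the filling, not after.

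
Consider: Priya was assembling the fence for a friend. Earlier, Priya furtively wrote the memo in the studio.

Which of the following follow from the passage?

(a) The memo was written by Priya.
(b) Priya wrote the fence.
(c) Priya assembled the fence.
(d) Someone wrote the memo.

(a), (d)

(a) Entailed — dropping 'furtively', 'in the studio' leaves a sub-description the original still satisfies.
(b) Not entailed — Priya wrote the memo, not the fence; the fence belongs to the assembling event.
(c) Not entailed — 'was assembling' is progressive on an accomplishment; it does not entail the completed 'assembled'.
(d) Entailed — every conjunct here is already in the original writing event.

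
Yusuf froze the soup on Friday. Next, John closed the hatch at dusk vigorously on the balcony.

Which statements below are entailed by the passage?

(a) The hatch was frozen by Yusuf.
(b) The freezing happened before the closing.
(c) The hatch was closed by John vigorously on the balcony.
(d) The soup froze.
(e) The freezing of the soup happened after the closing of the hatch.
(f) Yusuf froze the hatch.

(b), (c), (d)

(a) Not entailed — Yusuf froze the soup, not the hatch; the hatch belongs to the closing event.
(b) Entailed — the narrative places the freezing before the closing.
(c) Entailed — dropping 'at dusk' leaves a sub-description the original still satisfies.
(d) Entailed — 'Yusuf froze the soup' is causative; it entails the inchoative 'the soup froze'.
(e) Not entailed — the narrative places the freezing before the closing, not after.
(f) Not entailed — Yusuf froze the soup, not the hatch; the hatch belongs to the closing event.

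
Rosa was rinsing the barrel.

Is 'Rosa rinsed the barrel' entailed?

'rinse' is atelic; if Rosa was rinsing the barrel, then Rosa rinsed the barrel (for some time).

yes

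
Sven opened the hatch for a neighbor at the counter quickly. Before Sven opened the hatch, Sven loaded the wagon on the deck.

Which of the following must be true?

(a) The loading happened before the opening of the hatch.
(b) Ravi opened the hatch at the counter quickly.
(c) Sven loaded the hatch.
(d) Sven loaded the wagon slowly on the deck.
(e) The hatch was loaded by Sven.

(a) Entailed — the narrative places the loading before the opening.
(b) Not entailed — the passage has Sven opening the hatch, not Ravi.
(c) Not entailed — Sven loaded the wagon, not the hatch; the hatch belongs to the opening event.
(d) Not entailed — 'slowly' adds information not in the original event.
(e) Not entailed — Sven loaded the wagon, not the hatch; the hatch belongs to the opening event.

(a)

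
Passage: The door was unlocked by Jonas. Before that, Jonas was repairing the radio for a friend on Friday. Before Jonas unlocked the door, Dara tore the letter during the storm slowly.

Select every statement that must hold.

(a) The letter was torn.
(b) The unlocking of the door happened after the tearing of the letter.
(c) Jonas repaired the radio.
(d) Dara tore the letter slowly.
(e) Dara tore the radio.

(a) Entailed — dropping 'during the storm', 'slowly' and generalizing the agent leaves a sub-description the original still satisfies.
(b) Entailed — the narrative places the tearing before the unlocking.
(c) Not entailed — 'was repairing' is progressive on an accomplishment; it does not entail the completed 'repaired'.
(d) Entailed — this follows by dropping conjuncts from the tearing event's description.
(e) Not entailed — Dara tore the letter, not the radio; the radio belongs to the repairing event.

(a), (b), (d)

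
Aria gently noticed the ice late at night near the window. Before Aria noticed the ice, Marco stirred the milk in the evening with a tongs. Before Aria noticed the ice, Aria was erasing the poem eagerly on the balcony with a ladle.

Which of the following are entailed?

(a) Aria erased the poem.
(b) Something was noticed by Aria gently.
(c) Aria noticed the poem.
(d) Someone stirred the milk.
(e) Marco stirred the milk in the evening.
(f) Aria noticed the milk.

(a) Not entailed — 'was erasing' is progressive on an accomplishment; it does not entail the completed 'erased'.
(b) Entailed — the original entails any weakening of itself; this just drops 'near the window', 'late at night' and generalizes the patient.
(c) Not entailed — Aria noticed the ice, not the poem; the poem belongs to the erasing event.
(d) Entailed — every conjunct here is already in the original stirring event.
(e) Entailed — the original entails any weakening of itself; this just drops 'with a tongs'.
(f) Not entailed — Aria noticed the ice, not the milk; the milk belongs to the stirring event.

(b), (d), (e)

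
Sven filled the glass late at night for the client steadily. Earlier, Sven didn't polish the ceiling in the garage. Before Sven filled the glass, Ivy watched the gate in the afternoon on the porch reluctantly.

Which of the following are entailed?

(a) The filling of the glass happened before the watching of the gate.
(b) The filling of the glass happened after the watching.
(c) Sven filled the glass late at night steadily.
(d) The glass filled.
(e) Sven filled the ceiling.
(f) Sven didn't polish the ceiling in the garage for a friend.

(a) Not entailed — the narrative places the watching before the filling, not after.
(b) Entailed — the narrative places the watching before the filling.
(c) Entailed — dropping 'for the client' leaves a sub-description the original still satisfies.
(d) Entailed — 'Sven filled the glass' is causative; it entails the inchoative 'the glass filled'.
(e) Not entailed — Sven filled the glass, not the ceiling; the ceiling belongs to the polishing event.
(f) Entailed — under negation, adding a further restriction is entailed: if no such polishing event occurred, none occurred for a friend either.

(b), (c), (d), (f)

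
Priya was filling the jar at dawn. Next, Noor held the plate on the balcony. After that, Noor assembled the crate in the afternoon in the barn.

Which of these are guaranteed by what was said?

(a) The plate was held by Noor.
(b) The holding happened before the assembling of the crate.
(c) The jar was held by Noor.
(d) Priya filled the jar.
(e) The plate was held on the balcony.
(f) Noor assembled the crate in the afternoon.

(a), (b), (e), (f)

(a) Entailed — every conjunct here is already in the original holding event.
(b) Entailed — the narrative places the holding before the assembling.
(c) Not entailed — Noor held the plate, not the jar; the jar belongs to the filling event.
(d) Not entailed — 'was filling' is progressive on an accomplishment; it does not entail the completed 'filled'.
(e) Entailed — every conjunct here is already in the original holding event.
(f) Entailed — dropping 'in the barn' leaves a sub-description the original still satisfies.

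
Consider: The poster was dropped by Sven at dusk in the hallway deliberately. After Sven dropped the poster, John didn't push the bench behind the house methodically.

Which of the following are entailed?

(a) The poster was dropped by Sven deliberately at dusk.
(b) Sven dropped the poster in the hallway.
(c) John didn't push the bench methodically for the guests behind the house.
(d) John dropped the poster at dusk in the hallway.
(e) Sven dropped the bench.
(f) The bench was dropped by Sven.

(a) Entailed — this follows by dropping conjuncts from the dropping event's description.
(b) Entailed — dropping 'deliberately', 'at dusk' leaves a sub-description the original still satisfies.
(c) Entailed — under negation, adding a further restriction is entailed: if no such pushing event occurred, none occurred for the guests either.
(d) Not entailed — the passage has Sven dropping the poster, not John.
(e) Not entailed — Sven dropped the poster, not the bench; the bench belongs to the pushing event.
(f) Not entailed — Sven dropped the poster, not the bench; the bench belongs to the pushing event.

(a), (b), (c)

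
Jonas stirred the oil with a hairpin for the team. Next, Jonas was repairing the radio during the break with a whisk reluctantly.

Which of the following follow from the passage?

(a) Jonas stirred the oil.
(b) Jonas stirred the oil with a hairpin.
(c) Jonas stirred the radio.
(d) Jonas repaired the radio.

(a), (b)

(a) Entailed — dropping 'with a hairpin', 'for the team' leaves a sub-description the original still satisfies.
(b) Entailed — the original entails any weakening of itself; this just drops 'for the team'.
(c) Not entailed — Jonas stirred the oil, not the radio; the radio belongs to the repairing event.
(d) Not entailed — 'was repairing' is progressive on an accomplishment; it does not entail the completed 'repaired'.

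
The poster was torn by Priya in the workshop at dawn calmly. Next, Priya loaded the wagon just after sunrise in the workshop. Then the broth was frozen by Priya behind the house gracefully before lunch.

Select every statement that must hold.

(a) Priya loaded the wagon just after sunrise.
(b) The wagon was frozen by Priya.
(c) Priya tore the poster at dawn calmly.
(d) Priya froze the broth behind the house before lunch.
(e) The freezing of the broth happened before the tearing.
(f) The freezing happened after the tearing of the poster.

(a) Entailed — dropping 'in the workshop' leaves a sub-description the original still satisfies.
(b) Not entailed — Priya froze the broth, not the wagon; the wagon belongs to the loading event.
(c) Entailed — every conjunct here is already in the original tearing event.
(d) Entailed — the original entails any weakening of itself; this just drops 'gracefully'.
(e) Not entailed — the narrative places the tearing before the freezing, not after.
(f) Entailed — the narrative places the tearing before the freezing.

(a), (c), (d), (f)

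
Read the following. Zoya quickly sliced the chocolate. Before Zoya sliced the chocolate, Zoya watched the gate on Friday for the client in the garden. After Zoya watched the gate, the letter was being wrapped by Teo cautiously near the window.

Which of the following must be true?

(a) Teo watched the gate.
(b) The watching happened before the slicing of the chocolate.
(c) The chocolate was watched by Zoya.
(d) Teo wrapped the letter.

(b)

(a) Not entailed — the passage has Zoya watching the gate, not Teo.
(b) Entailed — the narrative places the watching before the slicing.
(c) Not entailed — Zoya watched the gate, not the chocolate; the chocolate belongs to the slicing event.
(d) Not entailed — 'was wrapping' is progressive on an accomplishment; it does not entail the completed 'wrapped'.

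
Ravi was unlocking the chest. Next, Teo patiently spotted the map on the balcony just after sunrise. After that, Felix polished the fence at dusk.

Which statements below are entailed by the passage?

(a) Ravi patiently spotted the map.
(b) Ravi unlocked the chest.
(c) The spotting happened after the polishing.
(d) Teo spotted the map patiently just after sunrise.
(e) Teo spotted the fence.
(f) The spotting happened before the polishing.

(d), (f)

(a) Not entailed — the passage has Teo spotting the map, not Ravi.
(b) Not entailed — 'was unlocking' is progressive on an accomplishment; it does not entail the completed 'unlocked'.
(c) Not entailed — the narrative places the spotting before the polishing, not after.
(d) Entailed — every conjunct here is already in the original spotting event.
(e) Not entailed — Teo spotted the map, not the fence; the fence belongs to the polishing event.
(f) Entailed — the narrative places the spotting before the polishing.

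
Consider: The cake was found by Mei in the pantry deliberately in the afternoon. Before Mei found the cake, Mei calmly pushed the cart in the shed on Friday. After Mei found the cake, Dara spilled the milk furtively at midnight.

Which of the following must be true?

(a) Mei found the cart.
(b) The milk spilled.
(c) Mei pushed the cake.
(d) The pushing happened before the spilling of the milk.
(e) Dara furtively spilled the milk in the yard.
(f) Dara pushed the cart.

(b), (d)

(a) Not entailed — Mei found the cake, not the cart; the cart belongs to the pushing event.
(b) Entailed — 'Dara spilled the milk' is causative; it entails the inchoative 'the milk spilled'.
(c) Not entailed — Mei pushed the cart, not the cake; the cake belongs to the finding event.
(d) Entailed — the narrative places the pushing before the spilling.
(e) Not entailed — 'in the yard' adds information not in the original event.
(f) Not entailed — the passage has Mei pushing the cart, not Dara.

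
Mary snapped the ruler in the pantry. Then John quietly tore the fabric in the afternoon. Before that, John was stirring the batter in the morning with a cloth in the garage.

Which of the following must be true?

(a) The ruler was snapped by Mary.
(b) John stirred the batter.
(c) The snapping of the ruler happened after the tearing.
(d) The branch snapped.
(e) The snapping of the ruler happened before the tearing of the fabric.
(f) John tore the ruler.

(a) Entailed — the original entails any weakening of itself; this just drops 'in the pantry'.
(b) Entailed — 'stir' is an activity; 'was stirring' entails that some stirring happened, so 'stirred' holds.
(c) Not entailed — the narrative places the snapping before the tearing, not after.
(d) Not entailed — the ruler is what snapped, not the branch.
(e) Entailed — the narrative places the snapping before the tearing.
(f) Not entailed — John tore the fabric, not the ruler; the ruler belongs to the snapping event.

(a), (b), (e)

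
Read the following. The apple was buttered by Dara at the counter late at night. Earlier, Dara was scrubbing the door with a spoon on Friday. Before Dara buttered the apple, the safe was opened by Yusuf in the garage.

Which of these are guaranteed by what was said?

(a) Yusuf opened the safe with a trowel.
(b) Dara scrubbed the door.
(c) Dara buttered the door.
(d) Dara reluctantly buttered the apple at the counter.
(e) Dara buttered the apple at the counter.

(b), (e)

(a) Not entailed — 'with a trowel' adds information not in the original event.
(b) Entailed — 'scrub' is an activity; 'was scrubbing' entails that some scrubbing happened, so 'scrubbed' holds.
(c) Not entailed — Dara buttered the apple, not the door; the door belongs to the scrubbing event.
(d) Not entailed — 'reluctantly' adds information not in the original event.
(e) Entailed — the original entails any weakening of itself; this just drops 'late at night'.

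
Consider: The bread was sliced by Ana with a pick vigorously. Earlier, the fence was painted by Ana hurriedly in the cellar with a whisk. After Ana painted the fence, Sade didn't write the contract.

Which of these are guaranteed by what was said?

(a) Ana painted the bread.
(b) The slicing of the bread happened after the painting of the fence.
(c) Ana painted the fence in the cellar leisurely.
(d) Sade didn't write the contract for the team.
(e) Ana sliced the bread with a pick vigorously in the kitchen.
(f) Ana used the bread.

(a) Not entailed — Ana painted the fence, not the bread; the bread belongs to the slicing event.
(b) Entailed — the narrative places the painting before the slicing.
(c) Not entailed — 'leisurely' adds a manner not in (and inconsistent with) the original.
(d) Entailed — under negation, adding a further restriction is entailed: if no such writing event occurred, none occurred for the team either.
(e) Not entailed — 'in the kitchen' adds information not in the original event.
(f) Not entailed — the bread is the patient, not an instrument — Ana used a pick.

(b), (d)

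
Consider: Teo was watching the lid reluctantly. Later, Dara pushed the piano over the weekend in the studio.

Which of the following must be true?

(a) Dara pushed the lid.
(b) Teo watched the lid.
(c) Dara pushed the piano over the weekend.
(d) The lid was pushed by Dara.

(a) Not entailed — Dara pushed the piano, not the lid; the lid belongs to the watching event.
(b) Entailed — 'watch' is an activity; 'was watching' entails that some watching happened, so 'watched' holds.
(c) Entailed — dropping 'in the studio' leaves a sub-description the original still satisfies.
(d) Not entailed — Dara pushed the piano, not the lid; the lid belongs to the watching event.

(b), (c)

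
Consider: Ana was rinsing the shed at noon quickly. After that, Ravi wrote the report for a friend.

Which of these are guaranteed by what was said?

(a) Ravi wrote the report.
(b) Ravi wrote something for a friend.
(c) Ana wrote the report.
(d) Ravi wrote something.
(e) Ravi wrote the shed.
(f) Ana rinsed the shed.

(a) Entailed — every conjunct here is already in the original writing event.
(b) Entailed — generalizing the patient leaves a sub-description the original still satisfies.
(c) Not entailed — the passage has Ravi writing the report, not Ana.
(d) Entailed — the original entails any weakening of itself; this just drops 'for a friend' and generalizes the patient.
(e) Not entailed — Ravi wrote the report, not the shed; the shed belongs to the rinsing event.
(f) Entailed — 'rinse' is an activity; 'was rinsing' entails that some rinsing happened, so 'rinsed' holds.

(a), (b), (d), (f)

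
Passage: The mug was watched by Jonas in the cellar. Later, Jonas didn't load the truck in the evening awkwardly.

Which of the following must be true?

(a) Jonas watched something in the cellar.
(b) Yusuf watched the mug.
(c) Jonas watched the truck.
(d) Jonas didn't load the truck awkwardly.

(a)

(a) Entailed — generalizing the patient leaves a sub-description the original still satisfies.
(b) Not entailed — the passage has Jonas watching the mug, not Yusuf.
(c) Not entailed — Jonas watched the mug, not the truck; the truck belongs to the loading event.
(d) Not entailed — dropping 'in the evening' under negation is not valid — the original leaves open that Jonas loaded the truck some other way.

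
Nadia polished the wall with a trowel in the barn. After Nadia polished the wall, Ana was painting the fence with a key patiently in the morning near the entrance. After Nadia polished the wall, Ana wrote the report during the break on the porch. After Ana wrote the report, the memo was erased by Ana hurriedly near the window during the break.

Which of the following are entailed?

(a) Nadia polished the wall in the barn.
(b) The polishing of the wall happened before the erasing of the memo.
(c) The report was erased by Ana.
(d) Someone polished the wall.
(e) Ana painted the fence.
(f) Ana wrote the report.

(a), (b), (d), (f)

(a) Entailed — this follows by dropping conjuncts from the polishing event's description.
(b) Entailed — the narrative places the polishing before the erasing.
(c) Not entailed — Ana erased the memo, not the report; the report belongs to the writing event.
(d) Entailed — the original entails any weakening of itself; this just drops 'with a trowel', 'in the barn' and generalizes the agent.
(e) Not entailed — 'was painting' is progressive on an accomplishment; it does not entail the completed 'painted'.
(f) Entailed — dropping 'on the porch', 'during the break' leaves a sub-description the original still satisfies.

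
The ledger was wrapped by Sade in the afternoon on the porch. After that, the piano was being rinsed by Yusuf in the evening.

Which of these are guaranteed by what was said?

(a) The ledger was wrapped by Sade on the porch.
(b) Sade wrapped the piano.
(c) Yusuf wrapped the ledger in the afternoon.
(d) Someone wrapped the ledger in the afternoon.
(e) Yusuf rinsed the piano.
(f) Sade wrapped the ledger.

(a) Entailed — the original entails any weakening of itself; this just drops 'in the afternoon'.
(b) Not entailed — Sade wrapped the ledger, not the piano; the piano belongs to the rinsing event.
(c) Not entailed — the passage has Sade wrapping the ledger, not Yusuf.
(d) Entailed — dropping 'on the porch' and generalizing the agent leaves a sub-description the original still satisfies.
(e) Entailed — 'rinse' is an activity; 'was rinsing' entails that some rinsing happened, so 'rinsed' holds.
(f) Entailed — dropping 'on the porch', 'in the afternoon' leaves a sub-description the original still satisfies.

(a), (d), (e), (f)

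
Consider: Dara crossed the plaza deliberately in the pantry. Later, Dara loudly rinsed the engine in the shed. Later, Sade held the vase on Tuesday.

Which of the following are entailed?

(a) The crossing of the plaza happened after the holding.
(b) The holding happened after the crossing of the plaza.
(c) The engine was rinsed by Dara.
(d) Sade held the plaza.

(b), (c)

(a) Not entailed — the narrative places the crossing before the holding, not after.
(b) Entailed — the narrative places the crossing before the holding.
(c) Entailed — dropping 'loudly', 'in the shed' leaves a sub-description the original still satisfies.
(d) Not entailed — Sade held the vase, not the plaza; the plaza belongs to the crossing event.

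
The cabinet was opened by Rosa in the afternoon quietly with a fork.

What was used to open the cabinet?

'with a fork' marks the instrument of the opening event.

a fork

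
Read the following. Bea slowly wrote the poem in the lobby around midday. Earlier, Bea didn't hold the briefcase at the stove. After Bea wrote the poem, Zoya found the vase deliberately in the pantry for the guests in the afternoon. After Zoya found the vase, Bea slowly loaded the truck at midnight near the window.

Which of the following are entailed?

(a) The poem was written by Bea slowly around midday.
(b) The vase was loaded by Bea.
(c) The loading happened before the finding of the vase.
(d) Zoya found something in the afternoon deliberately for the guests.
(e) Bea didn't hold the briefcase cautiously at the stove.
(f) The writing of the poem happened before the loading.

(a) Entailed — dropping 'in the lobby' leaves a sub-description the original still satisfies.
(b) Not entailed — Bea loaded the truck, not the vase; the vase belongs to the finding event.
(c) Not entailed — the narrative places the finding before the loading, not after.
(d) Entailed — dropping 'in the pantry' and generalizing the patient leaves a sub-description the original still satisfies.
(e) Entailed — under negation, adding a further restriction is entailed: if no such holding event occurred, none occurred cautiously either.
(f) Entailed — the narrative places the writing before the loading.

(a), (d), (e), (f)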